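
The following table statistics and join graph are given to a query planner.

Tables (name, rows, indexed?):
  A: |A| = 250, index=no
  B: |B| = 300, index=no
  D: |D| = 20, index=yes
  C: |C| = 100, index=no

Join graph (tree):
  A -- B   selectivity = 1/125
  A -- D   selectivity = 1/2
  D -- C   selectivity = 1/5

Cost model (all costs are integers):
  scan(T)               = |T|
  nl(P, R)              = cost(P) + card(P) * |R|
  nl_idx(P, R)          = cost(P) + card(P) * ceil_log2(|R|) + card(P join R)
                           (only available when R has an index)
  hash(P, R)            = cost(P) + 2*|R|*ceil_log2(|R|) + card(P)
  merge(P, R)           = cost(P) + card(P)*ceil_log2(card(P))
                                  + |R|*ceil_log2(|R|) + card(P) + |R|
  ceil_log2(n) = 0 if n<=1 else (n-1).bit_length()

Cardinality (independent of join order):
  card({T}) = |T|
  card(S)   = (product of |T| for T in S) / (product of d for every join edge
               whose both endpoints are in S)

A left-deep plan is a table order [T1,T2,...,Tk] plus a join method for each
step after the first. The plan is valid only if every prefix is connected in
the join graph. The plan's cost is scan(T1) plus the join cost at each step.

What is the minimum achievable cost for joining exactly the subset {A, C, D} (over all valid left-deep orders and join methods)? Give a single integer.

4600

Selinger DP over subsets of {A,C,D}:
  {A}: scan cost=250, card=250
  {D}: scan cost=20, card=20
  {C}: scan cost=100, card=100
  {AD}: card=2500; try (D,hash)→700, (A,merge)→2390, (D,merge)→2620, (D,nl_idx)→4000, (A,hash)→4040, (A,nl)→5020 …(+1); best=700 via (D,hash)
  {CD}: card=400; try (D,hash)→400, (C,merge)→940, (D,nl_idx)→1000, (D,merge)→1020, (C,hash)→1440, (C,nl)→2020 …(+1); best=400 via (D,hash)
  {ACD}: card=50000; try (C,hash)→4600, (A,hash)→4800, (A,merge)→6650, (C,merge)→34000, (A,nl)→100400, (C,nl)→250700; best=4600 via (C,hash)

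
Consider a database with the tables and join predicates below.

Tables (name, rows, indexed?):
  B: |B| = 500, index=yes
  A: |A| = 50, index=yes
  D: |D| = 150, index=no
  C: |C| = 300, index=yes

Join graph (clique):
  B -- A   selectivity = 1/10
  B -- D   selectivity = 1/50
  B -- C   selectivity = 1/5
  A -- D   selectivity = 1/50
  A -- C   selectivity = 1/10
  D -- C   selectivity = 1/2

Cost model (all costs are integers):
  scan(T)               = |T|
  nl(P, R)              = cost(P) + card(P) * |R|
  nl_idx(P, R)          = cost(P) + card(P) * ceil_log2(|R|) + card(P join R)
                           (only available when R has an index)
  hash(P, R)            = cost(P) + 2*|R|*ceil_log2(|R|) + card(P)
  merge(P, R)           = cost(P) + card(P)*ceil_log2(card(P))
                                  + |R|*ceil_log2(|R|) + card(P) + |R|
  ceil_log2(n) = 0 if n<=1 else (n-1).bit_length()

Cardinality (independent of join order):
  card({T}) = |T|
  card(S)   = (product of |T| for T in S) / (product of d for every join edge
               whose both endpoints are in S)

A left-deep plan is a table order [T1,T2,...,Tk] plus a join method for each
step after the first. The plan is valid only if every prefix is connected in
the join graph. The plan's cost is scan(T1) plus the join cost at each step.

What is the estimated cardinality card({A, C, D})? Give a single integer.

Tables in S: A(50), C(300), D(150)
Edges inside S: A-D(d=50), A-C(d=10), D-C(d=2)
numerator = 50 * 300 * 150 = 2250000
denominator = 50 * 10 * 2 = 1000
card(S) = 2250000 / 1000 = 2250

2250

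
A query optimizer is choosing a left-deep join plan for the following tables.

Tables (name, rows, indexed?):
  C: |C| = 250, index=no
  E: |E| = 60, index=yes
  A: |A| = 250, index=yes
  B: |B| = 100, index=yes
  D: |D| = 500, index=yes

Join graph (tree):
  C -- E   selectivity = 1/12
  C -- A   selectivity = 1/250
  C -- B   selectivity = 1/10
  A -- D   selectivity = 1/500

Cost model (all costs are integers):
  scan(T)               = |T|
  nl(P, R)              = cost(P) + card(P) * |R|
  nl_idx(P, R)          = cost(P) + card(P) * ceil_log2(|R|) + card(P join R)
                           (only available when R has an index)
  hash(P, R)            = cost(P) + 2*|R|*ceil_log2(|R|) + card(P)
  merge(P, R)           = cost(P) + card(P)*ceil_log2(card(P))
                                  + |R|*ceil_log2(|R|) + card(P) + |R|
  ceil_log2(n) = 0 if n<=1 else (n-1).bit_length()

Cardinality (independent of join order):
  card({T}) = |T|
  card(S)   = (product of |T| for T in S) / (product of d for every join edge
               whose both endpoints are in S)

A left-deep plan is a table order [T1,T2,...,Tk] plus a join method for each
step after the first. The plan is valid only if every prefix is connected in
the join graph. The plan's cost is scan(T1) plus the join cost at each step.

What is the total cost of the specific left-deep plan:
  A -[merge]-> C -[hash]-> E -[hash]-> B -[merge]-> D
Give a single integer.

step 1: scan A: cost=250, card=250
step 2: join C via merge
    card(P join C) = 250*250/(250) = 250
    cost = 250 + 250*8 + 250*8 + 250 + 250 = 4750
step 3: join E via hash
    card(P join E) = 250*60/(12) = 1250
    cost = 4750 + 2*60*6 + 250 = 5720
step 4: join B via hash
    card(P join B) = 1250*100/(10) = 12500
    cost = 5720 + 2*100*7 + 1250 = 8370
step 5: join D via merge
    card(P join D) = 12500*500/(500) = 12500
    cost = 8370 + 12500*14 + 500*9 + 12500 + 500 = 200870

200870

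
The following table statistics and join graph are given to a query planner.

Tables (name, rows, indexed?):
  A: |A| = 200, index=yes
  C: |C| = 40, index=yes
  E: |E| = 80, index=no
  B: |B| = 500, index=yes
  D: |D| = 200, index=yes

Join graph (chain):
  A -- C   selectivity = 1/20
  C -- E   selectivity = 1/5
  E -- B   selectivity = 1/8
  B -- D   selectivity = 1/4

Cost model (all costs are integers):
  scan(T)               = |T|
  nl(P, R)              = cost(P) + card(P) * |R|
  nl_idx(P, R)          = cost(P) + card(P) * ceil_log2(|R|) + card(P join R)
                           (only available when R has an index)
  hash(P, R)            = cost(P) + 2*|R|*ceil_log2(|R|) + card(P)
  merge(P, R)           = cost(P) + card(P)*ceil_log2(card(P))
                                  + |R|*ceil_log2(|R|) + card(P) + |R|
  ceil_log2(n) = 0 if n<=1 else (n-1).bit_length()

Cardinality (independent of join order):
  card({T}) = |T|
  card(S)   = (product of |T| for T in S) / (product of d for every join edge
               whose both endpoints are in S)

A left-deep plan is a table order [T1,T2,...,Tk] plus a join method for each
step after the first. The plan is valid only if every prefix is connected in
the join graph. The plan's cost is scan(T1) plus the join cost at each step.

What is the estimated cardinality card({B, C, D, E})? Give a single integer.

2000000

Tables in S: B(500), C(40), D(200), E(80)
Edges inside S: C-E(d=5), E-B(d=8), B-D(d=4)
numerator = 500 * 40 * 200 * 80 = 320000000
denominator = 5 * 8 * 4 = 160
card(S) = 320000000 / 160 = 2000000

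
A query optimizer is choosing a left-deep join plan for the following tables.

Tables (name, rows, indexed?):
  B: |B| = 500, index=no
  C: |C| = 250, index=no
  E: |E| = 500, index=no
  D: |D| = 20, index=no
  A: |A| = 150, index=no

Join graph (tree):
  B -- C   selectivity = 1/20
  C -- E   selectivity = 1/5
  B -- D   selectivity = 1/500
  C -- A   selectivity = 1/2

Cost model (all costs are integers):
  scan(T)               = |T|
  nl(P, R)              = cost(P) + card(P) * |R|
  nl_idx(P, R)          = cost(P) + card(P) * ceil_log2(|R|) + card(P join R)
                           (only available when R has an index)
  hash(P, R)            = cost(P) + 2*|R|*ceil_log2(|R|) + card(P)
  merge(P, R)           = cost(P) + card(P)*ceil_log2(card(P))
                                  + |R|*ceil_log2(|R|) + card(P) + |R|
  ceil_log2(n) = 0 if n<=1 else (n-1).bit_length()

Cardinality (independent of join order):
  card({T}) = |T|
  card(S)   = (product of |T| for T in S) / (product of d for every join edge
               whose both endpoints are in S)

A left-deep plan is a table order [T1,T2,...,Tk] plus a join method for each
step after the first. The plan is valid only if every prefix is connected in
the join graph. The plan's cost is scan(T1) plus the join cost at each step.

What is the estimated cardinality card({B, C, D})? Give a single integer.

Tables in S: B(500), C(250), D(20)
Edges inside S: B-C(d=20), B-D(d=500)
numerator = 500 * 250 * 20 = 2500000
denominator = 20 * 500 = 10000
card(S) = 2500000 / 10000 = 250

250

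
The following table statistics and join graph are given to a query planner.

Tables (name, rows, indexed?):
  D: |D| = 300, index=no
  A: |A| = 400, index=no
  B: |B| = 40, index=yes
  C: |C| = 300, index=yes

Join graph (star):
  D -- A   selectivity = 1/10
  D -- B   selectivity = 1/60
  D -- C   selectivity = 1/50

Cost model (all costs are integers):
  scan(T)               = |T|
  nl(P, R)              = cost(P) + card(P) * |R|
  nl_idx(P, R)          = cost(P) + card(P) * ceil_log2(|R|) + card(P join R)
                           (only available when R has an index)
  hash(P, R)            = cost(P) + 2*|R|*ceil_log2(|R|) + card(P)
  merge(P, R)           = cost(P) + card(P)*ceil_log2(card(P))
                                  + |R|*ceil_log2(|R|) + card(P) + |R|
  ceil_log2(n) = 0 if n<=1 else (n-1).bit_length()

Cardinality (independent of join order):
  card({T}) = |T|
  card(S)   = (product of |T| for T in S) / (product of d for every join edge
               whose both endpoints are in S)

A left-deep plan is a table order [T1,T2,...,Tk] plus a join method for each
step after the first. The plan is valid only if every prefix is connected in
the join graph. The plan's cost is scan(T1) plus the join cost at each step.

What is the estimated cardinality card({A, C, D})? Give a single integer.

72000

Tables in S: A(400), C(300), D(300)
Edges inside S: D-A(d=10), D-C(d=50)
numerator = 400 * 300 * 300 = 36000000
denominator = 10 * 50 = 500
card(S) = 36000000 / 500 = 72000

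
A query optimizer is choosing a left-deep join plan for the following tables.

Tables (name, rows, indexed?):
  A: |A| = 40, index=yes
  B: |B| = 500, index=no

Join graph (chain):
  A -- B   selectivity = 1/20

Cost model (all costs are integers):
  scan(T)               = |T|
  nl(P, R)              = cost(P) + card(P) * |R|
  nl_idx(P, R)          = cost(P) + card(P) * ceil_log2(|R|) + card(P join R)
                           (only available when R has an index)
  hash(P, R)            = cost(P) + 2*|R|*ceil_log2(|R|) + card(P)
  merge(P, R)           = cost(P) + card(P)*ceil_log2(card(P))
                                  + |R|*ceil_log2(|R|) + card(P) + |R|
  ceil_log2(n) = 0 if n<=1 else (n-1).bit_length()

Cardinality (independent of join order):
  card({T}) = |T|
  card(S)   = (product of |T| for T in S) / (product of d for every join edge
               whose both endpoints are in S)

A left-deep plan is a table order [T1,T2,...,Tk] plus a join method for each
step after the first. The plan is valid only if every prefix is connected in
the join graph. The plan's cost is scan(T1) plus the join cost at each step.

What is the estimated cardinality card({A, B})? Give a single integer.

Tables in S: A(40), B(500)
Edges inside S: A-B(d=20)
numerator = 40 * 500 = 20000
denominator = 20 = 20
card(S) = 20000 / 20 = 1000

1000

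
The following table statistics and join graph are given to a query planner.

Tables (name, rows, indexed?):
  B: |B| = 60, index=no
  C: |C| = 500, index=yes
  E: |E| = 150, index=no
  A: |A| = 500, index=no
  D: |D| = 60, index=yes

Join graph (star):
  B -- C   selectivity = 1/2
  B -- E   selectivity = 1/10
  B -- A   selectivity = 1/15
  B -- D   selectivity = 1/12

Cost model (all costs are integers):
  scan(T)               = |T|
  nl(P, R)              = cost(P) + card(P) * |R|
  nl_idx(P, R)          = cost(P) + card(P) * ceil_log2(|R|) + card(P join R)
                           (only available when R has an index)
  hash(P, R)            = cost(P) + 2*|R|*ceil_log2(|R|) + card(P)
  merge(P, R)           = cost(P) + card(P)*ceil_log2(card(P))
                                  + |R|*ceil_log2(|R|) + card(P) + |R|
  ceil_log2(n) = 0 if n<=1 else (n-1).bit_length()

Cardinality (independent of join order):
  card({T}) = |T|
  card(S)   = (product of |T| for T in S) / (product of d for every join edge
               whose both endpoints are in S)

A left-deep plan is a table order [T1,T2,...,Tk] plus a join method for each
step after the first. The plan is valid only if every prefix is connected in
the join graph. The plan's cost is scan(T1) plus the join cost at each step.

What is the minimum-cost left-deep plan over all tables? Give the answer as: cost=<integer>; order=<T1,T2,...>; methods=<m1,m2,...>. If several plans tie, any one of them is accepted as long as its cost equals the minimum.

Selinger DP (subsets sized 1..n):
  {B}: scan cost=60, card=60
  {C}: scan cost=500, card=500
  {E}: scan cost=150, card=150
  {A}: scan cost=500, card=500
  {D}: scan cost=60, card=60
  {BC}: card=15000; try (B,hash)→1720, (C,merge)→5480, (B,merge)→5920, (C,hash)→9120, (C,nl_idx)→15600, (C,nl)→30060 …(+1); best=1720 via (B,hash)
  {BE}: card=900; try (B,hash)→1020, (E,merge)→1830, (B,merge)→1920, (E,hash)→2520, (E,nl)→9060, (B,nl)→9150; best=1020 via (B,hash)
  {AB}: card=2000; try (B,hash)→1720, (A,merge)→5480, (B,merge)→5920, (A,hash)→9120, (A,nl)→30060, (B,nl)→30500; best=1720 via (B,hash)
  {BD}: card=300; try (D,nl_idx)→720, (D,hash)→840, (B,hash)→840, (D,merge)→900, (B,merge)→900, (D,nl)→3660 …(+1); best=720 via (D,nl_idx)
  {BCE}: card=225000; try (C,hash)→10920, (C,merge)→15920, (E,hash)→19120, (E,merge)→228070, (C,nl_idx)→234120, (C,nl)→451020 …(+1); best=10920 via (C,hash)
  {ABC}: card=500000; try (C,hash)→12720, (A,hash)→25720, (C,merge)→30720, (A,merge)→231720, (C,nl_idx)→519720, (C,nl)→1001720 …(+1); best=12720 via (C,hash)
  {BCD}: card=75000; try (C,merge)→8720, (C,hash)→10020, (D,hash)→17440, (C,nl_idx)→78420, (C,nl)→150720, (D,nl_idx)→166720 …(+2); best=8720 via (C,merge)
  {ABE}: card=30000; try (E,hash)→6120, (A,hash)→10920, (A,merge)→15920, (E,merge)→27070, (E,nl)→301720, (A,nl)→451020; best=6120 via (E,hash)
  {BDE}: card=4500; try (D,hash)→2640, (E,hash)→3420, (E,merge)→5070, (D,nl_idx)→10920, (D,merge)→11340, (E,nl)→45720 …(+1); best=2640 via (D,hash)
  {ABD}: card=10000; try (D,hash)→4440, (A,merge)→8720, (A,hash)→10020, (D,nl_idx)→23720, (D,merge)→26140, (D,nl)→121720 …(+1); best=4440 via (D,hash)
  {ABCE}: card=7500000; try (C,hash)→45120, (A,hash)→244920, (C,merge)→491120, (E,hash)→515120, (A,merge)→4290920, (C,nl_idx)→7776120 …(+4); best=45120 via (C,hash)
  {BCDE}: card=1125000; try (C,hash)→16140, (C,merge)→70640, (E,hash)→86120, (D,hash)→236640, (C,nl_idx)→1168140, (E,merge)→1360070 …(+5); best=16140 via (C,hash)
  {ABCD}: card=2500000; try (C,hash)→23440, (A,hash)→92720, (C,merge)→159440, (D,hash)→513440, (A,merge)→1363720, (C,nl_idx)→2594440 …(+5); best=23440 via (C,hash)
  {ABDE}: card=150000; try (A,hash)→16140, (E,hash)→16840, (D,hash)→36840, (A,merge)→70640, (E,merge)→155790, (D,nl_idx)→336120 …(+4); best=16140 via (A,hash)
  {ABCDE}: card=37500000; try (C,hash)→175140, (A,hash)→1150140, (E,hash)→2525840, (C,merge)→2871140, (D,hash)→7545840, (A,merge)→24771140 …(+8); best=175140 via (C,hash)

cost=175140; order=E,B,D,A,C; methods=hash,hash,hash,hash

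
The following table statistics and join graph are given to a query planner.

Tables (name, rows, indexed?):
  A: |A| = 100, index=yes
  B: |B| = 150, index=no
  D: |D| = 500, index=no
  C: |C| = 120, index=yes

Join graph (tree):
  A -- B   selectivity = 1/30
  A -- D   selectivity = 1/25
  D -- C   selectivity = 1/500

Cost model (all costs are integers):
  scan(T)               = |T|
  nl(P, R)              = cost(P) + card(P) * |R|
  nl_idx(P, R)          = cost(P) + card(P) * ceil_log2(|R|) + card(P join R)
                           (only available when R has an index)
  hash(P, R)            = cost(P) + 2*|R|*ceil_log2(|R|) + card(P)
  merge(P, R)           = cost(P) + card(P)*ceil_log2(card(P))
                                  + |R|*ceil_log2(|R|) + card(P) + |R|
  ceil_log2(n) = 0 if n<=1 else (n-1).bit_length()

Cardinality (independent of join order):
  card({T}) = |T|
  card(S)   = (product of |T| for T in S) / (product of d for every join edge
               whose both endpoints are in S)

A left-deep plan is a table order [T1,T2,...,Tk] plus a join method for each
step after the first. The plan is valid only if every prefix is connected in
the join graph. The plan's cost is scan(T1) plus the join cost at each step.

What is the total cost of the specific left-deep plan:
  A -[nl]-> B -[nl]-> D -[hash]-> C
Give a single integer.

step 1: scan A: cost=100, card=100
step 2: join B via nl
    card(P join B) = 100*150/(30) = 500
    cost = 100 + 100*150 = 15100
step 3: join D via nl
    card(P join D) = 500*500/(25) = 10000
    cost = 15100 + 500*500 = 265100
step 4: join C via hash
    card(P join C) = 10000*120/(500) = 2400
    cost = 265100 + 2*120*7 + 10000 = 276780

276780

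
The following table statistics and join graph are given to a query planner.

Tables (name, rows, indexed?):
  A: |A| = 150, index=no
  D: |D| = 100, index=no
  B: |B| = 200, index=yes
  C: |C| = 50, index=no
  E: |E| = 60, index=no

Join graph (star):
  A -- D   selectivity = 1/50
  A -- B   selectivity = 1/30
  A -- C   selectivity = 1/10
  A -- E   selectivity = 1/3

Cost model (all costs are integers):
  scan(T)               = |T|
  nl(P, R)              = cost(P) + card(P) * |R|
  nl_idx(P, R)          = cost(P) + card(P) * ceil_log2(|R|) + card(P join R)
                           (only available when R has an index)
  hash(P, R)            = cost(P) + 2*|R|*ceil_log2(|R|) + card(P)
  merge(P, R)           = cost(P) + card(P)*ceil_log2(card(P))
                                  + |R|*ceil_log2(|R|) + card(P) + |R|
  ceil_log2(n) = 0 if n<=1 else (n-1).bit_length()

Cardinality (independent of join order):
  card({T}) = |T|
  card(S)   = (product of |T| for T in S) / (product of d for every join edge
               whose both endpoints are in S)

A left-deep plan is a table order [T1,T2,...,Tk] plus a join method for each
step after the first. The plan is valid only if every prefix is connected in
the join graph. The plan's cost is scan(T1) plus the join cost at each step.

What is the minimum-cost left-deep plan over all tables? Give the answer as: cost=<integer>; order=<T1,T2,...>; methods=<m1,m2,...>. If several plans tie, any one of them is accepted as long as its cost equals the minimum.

Selinger DP (subsets sized 1..n):
  {A}: scan cost=150, card=150
  {D}: scan cost=100, card=100
  {B}: scan cost=200, card=200
  {C}: scan cost=50, card=50
  {E}: scan cost=60, card=60
  {AD}: card=300; try (D,hash)→1700, (A,merge)→2250, (D,merge)→2300, (A,hash)→2600, (A,nl)→15100, (D,nl)→15150; best=1700 via (D,hash)
  {AB}: card=1000; try (B,nl_idx)→2350, (A,hash)→2800, (B,merge)→3300, (A,merge)→3350, (B,hash)→3500, (B,nl)→30150 …(+1); best=2350 via (B,nl_idx)
  {AC}: card=750; try (C,hash)→900, (A,merge)→1750, (C,merge)→1850, (A,hash)→2500, (A,nl)→7550, (C,nl)→7650; best=900 via (C,hash)
  {AE}: card=3000; try (E,hash)→1020, (A,merge)→1830, (E,merge)→1920, (A,hash)→2520, (A,nl)→9060, (E,nl)→9150; best=1020 via (E,hash)
  {ABD}: card=2000; try (D,hash)→4750, (B,hash)→5200, (B,nl_idx)→6100, (B,merge)→6500, (D,merge)→14150, (B,nl)→61700 …(+1); best=4750 via (D,hash)
  {ACD}: card=1500; try (C,hash)→2600, (D,hash)→3050, (C,merge)→5050, (D,merge)→9950, (C,nl)→16700, (D,nl)→75900; best=2600 via (C,hash)
  {ADE}: card=6000; try (E,hash)→2720, (E,merge)→5120, (D,hash)→5420, (E,nl)→19700, (D,merge)→40820, (D,nl)→301020; best=2720 via (E,hash)
  {ABC}: card=5000; try (C,hash)→3950, (B,hash)→4850, (B,merge)→10950, (B,nl_idx)→11900, (C,merge)→13700, (C,nl)→52350 …(+1); best=3950 via (C,hash)
  {ABE}: card=20000; try (E,hash)→4070, (B,hash)→7220, (E,merge)→13770, (B,merge)→41820, (B,nl_idx)→45020, (E,nl)→62350 …(+1); best=4070 via (E,hash)
  {ACE}: card=15000; try (E,hash)→2370, (C,hash)→4620, (E,merge)→9570, (C,merge)→40370, (E,nl)→45900, (C,nl)→151020; best=2370 via (E,hash)
  {ABCD}: card=10000; try (B,hash)→7300, (C,hash)→7350, (D,hash)→10350, (B,merge)→22400, (B,nl_idx)→24600, (C,merge)→29100 …(+4); best=7300 via (B,hash)
  {ABDE}: card=40000; try (E,hash)→7470, (B,hash)→11920, (D,hash)→25470, (E,merge)→29170, (B,merge)→88520, (B,nl_idx)→90720 …(+4); best=7470 via (E,hash)
  {ACDE}: card=30000; try (E,hash)→4820, (C,hash)→9320, (D,hash)→18770, (E,merge)→21020, (C,merge)→87070, (E,nl)→92600 …(+3); best=4820 via (E,hash)
  {ABCE}: card=100000; try (E,hash)→9670, (B,hash)→20570, (C,hash)→24670, (E,merge)→74370, (B,nl_idx)→222370, (B,merge)→229170 …(+4); best=9670 via (E,hash)
  {ABCDE}: card=200000; try (E,hash)→18020, (B,hash)→38020, (C,hash)→48070, (D,hash)→111070, (E,merge)→157720, (B,nl_idx)→444820 …(+7); best=18020 via (E,hash)

cost=18020; order=A,D,C,B,E; methods=hash,hash,hash,hash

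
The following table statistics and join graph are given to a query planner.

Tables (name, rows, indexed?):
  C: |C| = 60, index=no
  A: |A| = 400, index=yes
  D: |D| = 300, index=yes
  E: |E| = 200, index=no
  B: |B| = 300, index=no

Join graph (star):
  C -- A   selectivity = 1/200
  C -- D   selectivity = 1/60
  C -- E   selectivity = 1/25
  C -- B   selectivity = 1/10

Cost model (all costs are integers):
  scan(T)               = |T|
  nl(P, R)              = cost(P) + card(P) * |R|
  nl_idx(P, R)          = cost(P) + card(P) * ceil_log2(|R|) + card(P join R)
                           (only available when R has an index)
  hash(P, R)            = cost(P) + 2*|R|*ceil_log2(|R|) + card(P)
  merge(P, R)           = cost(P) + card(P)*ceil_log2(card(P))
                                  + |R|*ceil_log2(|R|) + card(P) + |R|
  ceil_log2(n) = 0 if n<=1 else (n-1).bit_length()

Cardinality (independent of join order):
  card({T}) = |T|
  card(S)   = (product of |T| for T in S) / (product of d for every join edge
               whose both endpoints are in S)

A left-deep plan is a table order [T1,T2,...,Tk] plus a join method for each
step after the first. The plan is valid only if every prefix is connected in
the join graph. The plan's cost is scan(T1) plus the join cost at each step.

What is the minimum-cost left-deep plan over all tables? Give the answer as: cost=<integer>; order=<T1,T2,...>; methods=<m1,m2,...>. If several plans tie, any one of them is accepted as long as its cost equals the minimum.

Selinger DP (subsets sized 1..n):
  {C}: scan cost=60, card=60
  {A}: scan cost=400, card=400
  {D}: scan cost=300, card=300
  {E}: scan cost=200, card=200
  {B}: scan cost=300, card=300
  {AC}: card=120; try (A,nl_idx)→720, (C,hash)→1520, (A,merge)→4480, (C,merge)→4820, (A,hash)→7320, (A,nl)→24060 …(+1); best=720 via (A,nl_idx)
  {CD}: card=300; try (D,nl_idx)→900, (C,hash)→1320, (D,merge)→3480, (C,merge)→3720, (D,hash)→5520, (D,nl)→18060 …(+1); best=900 via (D,nl_idx)
  {CE}: card=480; try (C,hash)→1120, (E,merge)→2280, (C,merge)→2420, (E,hash)→3320, (E,nl)→12060, (C,nl)→12200; best=1120 via (C,hash)
  {BC}: card=1800; try (C,hash)→1320, (B,merge)→3480, (C,merge)→3720, (B,hash)→5520, (B,nl)→18060, (C,nl)→18300; best=1320 via (C,hash)
  {ACD}: card=600; try (D,nl_idx)→2400, (A,nl_idx)→4200, (D,merge)→4680, (D,hash)→6240, (A,merge)→7900, (A,hash)→8400 …(+2); best=2400 via (D,nl_idx)
  {ACE}: card=960; try (E,merge)→3480, (E,hash)→4040, (A,nl_idx)→6400, (A,hash)→8800, (A,merge)→9920, (E,nl)→24720 …(+1); best=3480 via (E,merge)
  {ABC}: card=3600; try (B,merge)→4680, (B,hash)→6240, (A,hash)→10320, (A,nl_idx)→21120, (A,merge)→26920, (B,nl)→36720 …(+1); best=4680 via (B,merge)
  {CDE}: card=2400; try (E,hash)→4400, (E,merge)→5700, (D,hash)→7000, (D,nl_idx)→7840, (D,merge)→8920, (E,nl)→60900 …(+1); best=4400 via (E,hash)
  {BCD}: card=9000; try (B,hash)→6600, (B,merge)→6900, (D,hash)→8520, (D,merge)→25920, (D,nl_idx)→26520, (B,nl)→90900 …(+1); best=6600 via (B,hash)
  {BCE}: card=14400; try (E,hash)→6320, (B,hash)→7000, (B,merge)→8920, (E,merge)→24720, (B,nl)→145120, (E,nl)→361320; best=6320 via (E,hash)
  {ACDE}: card=4800; try (E,hash)→6200, (D,hash)→9840, (E,merge)→10800, (A,hash)→14000, (D,nl_idx)→16920, (D,merge)→17040 …(+5); best=6200 via (E,hash)
  {ABCD}: card=18000; try (B,hash)→8400, (B,merge)→12000, (D,hash)→13680, (A,hash)→22800, (D,merge)→54480, (D,nl_idx)→55080 …(+5); best=8400 via (B,hash)
  {ABCE}: card=28800; try (B,hash)→9840, (E,hash)→11480, (B,merge)→17040, (A,hash)→27920, (E,merge)→53280, (A,nl_idx)→164720 …(+4); best=9840 via (B,hash)
  {BCDE}: card=72000; try (B,hash)→12200, (E,hash)→18800, (D,hash)→26120, (B,merge)→38600, (E,merge)→143400, (D,nl_idx)→207920 …(+4); best=12200 via (B,hash)
  {ABCDE}: card=144000; try (B,hash)→16400, (E,hash)→29600, (D,hash)→44040, (B,merge)→76400, (A,hash)→91400, (E,merge)→298200 …(+8); best=16400 via (B,hash)

cost=16400; order=C,A,D,E,B; methods=nl_idx,nl_idx,hash,hash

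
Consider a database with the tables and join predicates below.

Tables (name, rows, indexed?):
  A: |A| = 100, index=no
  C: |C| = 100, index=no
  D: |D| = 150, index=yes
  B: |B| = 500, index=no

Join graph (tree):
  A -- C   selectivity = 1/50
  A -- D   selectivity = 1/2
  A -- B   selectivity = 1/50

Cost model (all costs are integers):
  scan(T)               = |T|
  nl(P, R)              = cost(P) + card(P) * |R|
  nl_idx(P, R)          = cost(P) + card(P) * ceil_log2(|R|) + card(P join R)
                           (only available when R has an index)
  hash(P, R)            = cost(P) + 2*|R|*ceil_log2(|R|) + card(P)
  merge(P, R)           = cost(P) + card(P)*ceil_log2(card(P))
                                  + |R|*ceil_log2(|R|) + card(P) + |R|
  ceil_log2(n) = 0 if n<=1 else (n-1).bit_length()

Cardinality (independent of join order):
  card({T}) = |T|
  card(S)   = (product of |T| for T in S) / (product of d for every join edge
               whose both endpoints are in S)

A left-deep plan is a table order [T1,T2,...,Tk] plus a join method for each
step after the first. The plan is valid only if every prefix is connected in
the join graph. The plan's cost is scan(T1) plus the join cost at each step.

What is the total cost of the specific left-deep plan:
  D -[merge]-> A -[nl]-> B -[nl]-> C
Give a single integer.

step 1: scan D: cost=150, card=150
step 2: join A via merge
    card(P join A) = 150*100/(2) = 7500
    cost = 150 + 150*8 + 100*7 + 150 + 100 = 2300
step 3: join B via nl
    card(P join B) = 7500*500/(50) = 75000
    cost = 2300 + 7500*500 = 3752300
step 4: join C via nl
    card(P join C) = 75000*100/(50) = 150000
    cost = 3752300 + 75000*100 = 11252300

11252300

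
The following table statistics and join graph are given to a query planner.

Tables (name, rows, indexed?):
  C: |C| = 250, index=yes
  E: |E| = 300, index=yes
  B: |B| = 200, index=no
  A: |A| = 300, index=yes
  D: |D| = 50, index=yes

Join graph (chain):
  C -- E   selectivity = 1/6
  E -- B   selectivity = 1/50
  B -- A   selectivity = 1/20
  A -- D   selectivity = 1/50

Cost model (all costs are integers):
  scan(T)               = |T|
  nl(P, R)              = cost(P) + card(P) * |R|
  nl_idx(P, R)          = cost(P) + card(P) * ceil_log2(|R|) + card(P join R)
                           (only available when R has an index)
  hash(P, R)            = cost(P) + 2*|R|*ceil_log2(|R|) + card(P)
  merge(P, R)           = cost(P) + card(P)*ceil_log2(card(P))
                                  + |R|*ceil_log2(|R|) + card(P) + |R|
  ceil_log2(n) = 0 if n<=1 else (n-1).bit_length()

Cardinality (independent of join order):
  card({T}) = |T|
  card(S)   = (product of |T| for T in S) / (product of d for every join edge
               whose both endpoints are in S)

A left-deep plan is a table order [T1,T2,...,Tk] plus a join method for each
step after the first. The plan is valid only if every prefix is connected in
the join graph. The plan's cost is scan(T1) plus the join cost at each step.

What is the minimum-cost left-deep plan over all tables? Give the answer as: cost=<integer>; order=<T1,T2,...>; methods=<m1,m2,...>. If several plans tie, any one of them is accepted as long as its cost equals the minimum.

Selinger DP (subsets sized 1..n):
  {C}: scan cost=250, card=250
  {E}: scan cost=300, card=300
  {B}: scan cost=200, card=200
  {A}: scan cost=300, card=300
  {D}: scan cost=50, card=50
  {CE}: card=12500; try (C,hash)→4600, (E,merge)→5500, (C,merge)→5550, (E,hash)→5900, (E,nl_idx)→15000, (C,nl_idx)→15200 …(+2); best=4600 via (C,hash)
  {BE}: card=1200; try (E,nl_idx)→3200, (B,hash)→3800, (E,merge)→5000, (B,merge)→5100, (E,hash)→5800, (E,nl)→60200 …(+1); best=3200 via (E,nl_idx)
  {AB}: card=3000; try (B,hash)→3800, (A,merge)→5000, (A,nl_idx)→5000, (B,merge)→5100, (A,hash)→5800, (A,nl)→60200 …(+1); best=3800 via (B,hash)
  {AD}: card=300; try (A,nl_idx)→800, (D,hash)→1200, (D,nl_idx)→2400, (A,merge)→3400, (D,merge)→3650, (A,hash)→5500 …(+2); best=800 via (A,nl_idx)
  {BCE}: card=50000; try (C,hash)→8400, (C,merge)→19850, (B,hash)→20300, (C,nl_idx)→62800, (B,merge)→193900, (C,nl)→303200 …(+1); best=8400 via (C,hash)
  {ABE}: card=18000; try (A,hash)→9800, (E,hash)→12200, (A,merge)→20600, (A,nl_idx)→32000, (E,merge)→45800, (E,nl_idx)→48800 …(+2); best=9800 via (A,hash)
  {ABD}: card=3000; try (B,hash)→4300, (B,merge)→5600, (D,hash)→7400, (D,nl_idx)→24800, (D,merge)→43150, (B,nl)→60800 …(+1); best=4300 via (B,hash)
  {ABCE}: card=750000; try (C,hash)→31800, (A,hash)→63800, (C,merge)→300050, (A,merge)→861400, (C,nl_idx)→903800, (A,nl_idx)→1208400 …(+2); best=31800 via (C,hash)
  {ABDE}: card=18000; try (E,hash)→12700, (D,hash)→28400, (E,merge)→46300, (E,nl_idx)→49300, (D,nl_idx)→135800, (D,merge)→298150 …(+2); best=12700 via (E,hash)
  {ABCDE}: card=750000; try (C,hash)→34700, (C,merge)→302950, (D,hash)→782400, (C,nl_idx)→906700, (C,nl)→4512700, (D,nl_idx)→5281800 …(+2); best=34700 via (C,hash)

cost=34700; order=D,A,B,E,C; methods=nl_idx,hash,hash,hash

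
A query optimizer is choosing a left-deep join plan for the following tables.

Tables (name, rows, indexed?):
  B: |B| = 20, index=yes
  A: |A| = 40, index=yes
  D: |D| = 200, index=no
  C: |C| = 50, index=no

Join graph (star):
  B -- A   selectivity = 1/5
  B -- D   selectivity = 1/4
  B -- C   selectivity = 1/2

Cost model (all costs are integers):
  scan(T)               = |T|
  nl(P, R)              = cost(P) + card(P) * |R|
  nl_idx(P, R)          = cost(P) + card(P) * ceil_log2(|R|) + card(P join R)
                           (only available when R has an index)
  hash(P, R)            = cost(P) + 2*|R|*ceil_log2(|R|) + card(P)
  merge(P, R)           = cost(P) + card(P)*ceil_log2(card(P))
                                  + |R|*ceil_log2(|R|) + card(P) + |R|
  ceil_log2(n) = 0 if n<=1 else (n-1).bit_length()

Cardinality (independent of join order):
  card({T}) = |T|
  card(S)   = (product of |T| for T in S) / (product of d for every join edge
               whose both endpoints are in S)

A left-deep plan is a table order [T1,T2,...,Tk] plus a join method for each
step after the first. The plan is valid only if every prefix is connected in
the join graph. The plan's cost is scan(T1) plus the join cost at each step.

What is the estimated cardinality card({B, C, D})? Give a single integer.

25000

Tables in S: B(20), C(50), D(200)
Edges inside S: B-D(d=4), B-C(d=2)
numerator = 20 * 50 * 200 = 200000
denominator = 4 * 2 = 8
card(S) = 200000 / 8 = 25000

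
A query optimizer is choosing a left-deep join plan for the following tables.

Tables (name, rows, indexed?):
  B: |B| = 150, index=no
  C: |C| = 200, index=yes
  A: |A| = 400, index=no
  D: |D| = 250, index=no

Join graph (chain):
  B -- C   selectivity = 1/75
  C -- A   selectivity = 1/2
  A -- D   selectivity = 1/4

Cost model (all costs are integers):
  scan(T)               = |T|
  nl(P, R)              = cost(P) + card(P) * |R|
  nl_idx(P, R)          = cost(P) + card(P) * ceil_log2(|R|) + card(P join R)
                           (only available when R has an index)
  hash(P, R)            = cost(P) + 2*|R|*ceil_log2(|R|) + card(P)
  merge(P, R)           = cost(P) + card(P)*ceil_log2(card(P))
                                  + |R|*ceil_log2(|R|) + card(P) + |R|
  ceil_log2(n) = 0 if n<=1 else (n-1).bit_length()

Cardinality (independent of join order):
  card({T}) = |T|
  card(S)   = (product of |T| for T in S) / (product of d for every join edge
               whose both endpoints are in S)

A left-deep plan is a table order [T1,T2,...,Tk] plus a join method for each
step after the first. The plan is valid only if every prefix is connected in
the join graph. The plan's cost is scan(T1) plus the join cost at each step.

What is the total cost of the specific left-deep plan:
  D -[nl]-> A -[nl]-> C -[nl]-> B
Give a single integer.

380100250

step 1: scan D: cost=250, card=250
step 2: join A via nl
    card(P join A) = 250*400/(4) = 25000
    cost = 250 + 250*400 = 100250
step 3: join C via nl
    card(P join C) = 25000*200/(2) = 2500000
    cost = 100250 + 25000*200 = 5100250
step 4: join B via nl
    card(P join B) = 2500000*150/(75) = 5000000
    cost = 5100250 + 2500000*150 = 380100250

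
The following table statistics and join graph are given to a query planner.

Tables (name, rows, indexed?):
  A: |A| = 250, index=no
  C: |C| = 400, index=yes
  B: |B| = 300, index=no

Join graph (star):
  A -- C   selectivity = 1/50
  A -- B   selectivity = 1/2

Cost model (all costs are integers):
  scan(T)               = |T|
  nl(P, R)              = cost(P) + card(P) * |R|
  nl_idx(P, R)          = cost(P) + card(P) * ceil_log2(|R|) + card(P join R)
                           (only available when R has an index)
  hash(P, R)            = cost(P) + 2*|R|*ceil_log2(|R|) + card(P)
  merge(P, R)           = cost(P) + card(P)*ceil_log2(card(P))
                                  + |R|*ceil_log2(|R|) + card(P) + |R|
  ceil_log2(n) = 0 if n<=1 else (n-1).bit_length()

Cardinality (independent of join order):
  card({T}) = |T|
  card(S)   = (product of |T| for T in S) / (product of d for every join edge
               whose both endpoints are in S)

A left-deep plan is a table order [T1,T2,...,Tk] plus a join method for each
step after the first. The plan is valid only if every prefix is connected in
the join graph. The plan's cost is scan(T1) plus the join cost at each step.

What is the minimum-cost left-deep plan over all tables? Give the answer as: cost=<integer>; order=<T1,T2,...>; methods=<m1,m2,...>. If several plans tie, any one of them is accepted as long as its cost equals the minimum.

cost=11900; order=A,C,B; methods=nl_idx,hash

Selinger DP (subsets sized 1..n):
  {A}: scan cost=250, card=250
  {C}: scan cost=400, card=400
  {B}: scan cost=300, card=300
  {AC}: card=2000; try (C,nl_idx)→4500, (A,hash)→4800, (C,merge)→6500, (A,merge)→6650, (C,hash)→7700, (C,nl)→100250 …(+1); best=4500 via (C,nl_idx)
  {AB}: card=37500; try (A,hash)→4600, (B,merge)→5500, (A,merge)→5550, (B,hash)→5900, (B,nl)→75250, (A,nl)→75300; best=4600 via (A,hash)
  {ABC}: card=300000; try (B,hash)→11900, (B,merge)→31500, (C,hash)→49300, (B,nl)→604500, (C,nl_idx)→642100, (C,merge)→646100 …(+1); best=11900 via (B,hash)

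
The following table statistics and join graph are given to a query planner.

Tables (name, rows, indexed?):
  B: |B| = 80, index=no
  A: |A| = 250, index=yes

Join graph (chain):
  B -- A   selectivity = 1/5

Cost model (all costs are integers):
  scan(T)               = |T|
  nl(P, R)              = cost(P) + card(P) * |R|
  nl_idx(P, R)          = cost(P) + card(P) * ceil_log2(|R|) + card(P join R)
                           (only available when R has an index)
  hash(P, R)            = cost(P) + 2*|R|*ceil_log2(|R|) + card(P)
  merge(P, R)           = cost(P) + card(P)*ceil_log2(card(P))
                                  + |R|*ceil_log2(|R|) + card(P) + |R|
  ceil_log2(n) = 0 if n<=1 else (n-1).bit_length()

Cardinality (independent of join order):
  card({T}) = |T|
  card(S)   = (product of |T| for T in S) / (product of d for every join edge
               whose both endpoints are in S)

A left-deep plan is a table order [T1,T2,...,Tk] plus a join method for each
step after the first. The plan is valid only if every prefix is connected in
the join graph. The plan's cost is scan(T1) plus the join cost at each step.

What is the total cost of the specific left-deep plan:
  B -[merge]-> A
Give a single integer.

2970

step 1: scan B: cost=80, card=80
step 2: join A via merge
    card(P join A) = 80*250/(5) = 4000
    cost = 80 + 80*7 + 250*8 + 80 + 250 = 2970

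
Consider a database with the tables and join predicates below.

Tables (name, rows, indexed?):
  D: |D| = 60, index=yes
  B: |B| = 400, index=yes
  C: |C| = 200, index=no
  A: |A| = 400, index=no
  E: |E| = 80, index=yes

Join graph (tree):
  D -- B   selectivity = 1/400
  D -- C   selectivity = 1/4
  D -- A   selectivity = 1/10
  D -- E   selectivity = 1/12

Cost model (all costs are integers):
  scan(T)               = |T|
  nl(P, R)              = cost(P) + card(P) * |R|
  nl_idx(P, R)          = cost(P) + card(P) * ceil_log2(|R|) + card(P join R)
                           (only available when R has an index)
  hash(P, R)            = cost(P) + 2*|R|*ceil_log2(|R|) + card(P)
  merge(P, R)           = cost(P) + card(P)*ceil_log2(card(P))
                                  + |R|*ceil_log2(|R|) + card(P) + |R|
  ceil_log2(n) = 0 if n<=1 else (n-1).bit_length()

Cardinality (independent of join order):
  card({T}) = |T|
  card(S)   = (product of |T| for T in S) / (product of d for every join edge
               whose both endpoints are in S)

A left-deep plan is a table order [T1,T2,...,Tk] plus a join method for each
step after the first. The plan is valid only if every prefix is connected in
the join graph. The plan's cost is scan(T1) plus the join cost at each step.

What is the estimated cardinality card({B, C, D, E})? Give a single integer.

Tables in S: B(400), C(200), D(60), E(80)
Edges inside S: D-B(d=400), D-C(d=4), D-E(d=12)
numerator = 400 * 200 * 60 * 80 = 384000000
denominator = 400 * 4 * 12 = 19200
card(S) = 384000000 / 19200 = 20000

20000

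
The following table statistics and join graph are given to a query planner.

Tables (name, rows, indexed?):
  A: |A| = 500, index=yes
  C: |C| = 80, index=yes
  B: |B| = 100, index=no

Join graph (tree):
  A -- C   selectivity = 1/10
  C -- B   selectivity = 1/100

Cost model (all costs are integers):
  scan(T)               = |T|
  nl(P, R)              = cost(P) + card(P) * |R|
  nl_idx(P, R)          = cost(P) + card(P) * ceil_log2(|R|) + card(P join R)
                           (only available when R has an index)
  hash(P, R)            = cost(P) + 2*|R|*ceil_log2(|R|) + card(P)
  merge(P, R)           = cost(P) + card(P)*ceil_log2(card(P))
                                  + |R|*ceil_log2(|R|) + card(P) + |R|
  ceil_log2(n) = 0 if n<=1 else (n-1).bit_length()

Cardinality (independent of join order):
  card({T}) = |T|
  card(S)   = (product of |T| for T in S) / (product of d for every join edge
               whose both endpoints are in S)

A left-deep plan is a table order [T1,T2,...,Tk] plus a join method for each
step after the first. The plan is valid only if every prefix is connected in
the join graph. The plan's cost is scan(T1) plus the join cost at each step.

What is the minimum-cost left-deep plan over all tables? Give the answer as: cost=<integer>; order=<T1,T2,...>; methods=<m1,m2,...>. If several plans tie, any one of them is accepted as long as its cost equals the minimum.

Selinger DP (subsets sized 1..n):
  {A}: scan cost=500, card=500
  {C}: scan cost=80, card=80
  {B}: scan cost=100, card=100
  {AC}: card=4000; try (C,hash)→2120, (A,nl_idx)→4800, (A,merge)→5720, (C,merge)→6140, (C,nl_idx)→8000, (A,hash)→9160 …(+2); best=2120 via (C,hash)
  {BC}: card=80; try (C,nl_idx)→880, (C,hash)→1320, (B,merge)→1520, (C,merge)→1540, (B,hash)→1560, (B,nl)→8080 …(+1); best=880 via (C,nl_idx)
  {ABC}: card=4000; try (A,nl_idx)→5600, (A,merge)→6520, (B,hash)→7520, (A,hash)→9960, (A,nl)→40880, (B,merge)→54920 …(+1); best=5600 via (A,nl_idx)

cost=5600; order=B,C,A; methods=nl_idx,nl_idx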